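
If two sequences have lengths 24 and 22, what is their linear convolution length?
Linear/full convolution length: m + n - 1 = 24 + 22 - 1 = 45

45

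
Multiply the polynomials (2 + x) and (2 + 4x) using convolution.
Ascending coefficients: a = [2, 1], b = [2, 4]. c[0] = 2×2 = 4; c[1] = 2×4 + 1×2 = 10; c[2] = 1×4 = 4. Result coefficients: [4, 10, 4] → 4 + 10x + 4x^2

4 + 10x + 4x^2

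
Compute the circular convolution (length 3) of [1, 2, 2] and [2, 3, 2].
Use y[k] = Σ_j a[j]·b[(k-j) mod 3]. y[0] = 1×2 + 2×2 + 2×3 = 12; y[1] = 1×3 + 2×2 + 2×2 = 11; y[2] = 1×2 + 2×3 + 2×2 = 12. Result: [12, 11, 12]

[12, 11, 12]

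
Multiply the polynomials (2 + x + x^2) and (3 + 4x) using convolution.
Ascending coefficients: a = [2, 1, 1], b = [3, 4]. c[0] = 2×3 = 6; c[1] = 2×4 + 1×3 = 11; c[2] = 1×4 + 1×3 = 7; c[3] = 1×4 = 4. Result coefficients: [6, 11, 7, 4] → 6 + 11x + 7x^2 + 4x^3

6 + 11x + 7x^2 + 4x^3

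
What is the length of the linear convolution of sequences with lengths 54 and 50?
Linear/full convolution length: m + n - 1 = 54 + 50 - 1 = 103

103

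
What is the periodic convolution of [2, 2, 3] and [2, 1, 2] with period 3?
Use y[k] = Σ_j s[j]·t[(k-j) mod 3]. y[0] = 2×2 + 2×2 + 3×1 = 11; y[1] = 2×1 + 2×2 + 3×2 = 12; y[2] = 2×2 + 2×1 + 3×2 = 12. Result: [11, 12, 12]

[11, 12, 12]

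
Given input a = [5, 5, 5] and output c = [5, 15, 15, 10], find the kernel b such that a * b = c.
Output length 4 = len(a) + len(b) - 1 ⇒ len(b) = 2. Solve b forward using b[k] = (c[k] - Σ_{i≥1} a[i]·b[k-i]) / a[0]: b[0] = c[0] / a[0] = 5 / 5 = 1; b[1] = (c[1] - 5×1) / a[0] = (15 - 5×1) / 5 = 2. So b = [1, 2]. Forward-check [5, 5, 5] * [1, 2]: c[0] = 5×1 = 5; c[1] = 5×2 + 5×1 = 15; c[2] = 5×2 + 5×1 = 15; c[3] = 5×2 = 10 → [5, 15, 15, 10] ✓

[1, 2]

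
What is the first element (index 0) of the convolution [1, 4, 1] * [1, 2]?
Use y[k] = Σ_i a[i]·b[k-i] at k=0. y[0] = 1×1 = 1

1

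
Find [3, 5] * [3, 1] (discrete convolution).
y[0] = 3×3 = 9; y[1] = 3×1 + 5×3 = 18; y[2] = 5×1 = 5

[9, 18, 5]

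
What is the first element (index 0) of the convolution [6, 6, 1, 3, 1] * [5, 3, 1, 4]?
Use y[k] = Σ_i a[i]·b[k-i] at k=0. y[0] = 6×5 = 30

30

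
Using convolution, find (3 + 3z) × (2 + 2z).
Ascending coefficients: a = [3, 3], b = [2, 2]. c[0] = 3×2 = 6; c[1] = 3×2 + 3×2 = 12; c[2] = 3×2 = 6. Result coefficients: [6, 12, 6] → 6 + 12z + 6z^2

6 + 12z + 6z^2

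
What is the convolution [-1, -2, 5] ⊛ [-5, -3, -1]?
y[0] = -1×-5 = 5; y[1] = -1×-3 + -2×-5 = 13; y[2] = -1×-1 + -2×-3 + 5×-5 = -18; y[3] = -2×-1 + 5×-3 = -13; y[4] = 5×-1 = -5

[5, 13, -18, -13, -5]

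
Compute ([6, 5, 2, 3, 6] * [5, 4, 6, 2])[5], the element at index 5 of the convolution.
Use y[k] = Σ_i a[i]·b[k-i] at k=5. y[5] = 2×2 + 3×6 + 6×4 = 46

46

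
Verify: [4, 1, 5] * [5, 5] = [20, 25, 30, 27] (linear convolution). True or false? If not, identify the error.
Recompute linear convolution of [4, 1, 5] and [5, 5]: y[0] = 4×5 = 20; y[1] = 4×5 + 1×5 = 25; y[2] = 1×5 + 5×5 = 30; y[3] = 5×5 = 25 → [20, 25, 30, 25]. Compare to given [20, 25, 30, 27]: they differ at index 3: given 27, correct 25, so answer: No

No. Error at index 3: given 27, correct 25.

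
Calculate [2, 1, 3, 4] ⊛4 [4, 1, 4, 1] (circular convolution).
Use y[k] = Σ_j s[j]·t[(k-j) mod 4]. y[0] = 2×4 + 1×1 + 3×4 + 4×1 = 25; y[1] = 2×1 + 1×4 + 3×1 + 4×4 = 25; y[2] = 2×4 + 1×1 + 3×4 + 4×1 = 25; y[3] = 2×1 + 1×4 + 3×1 + 4×4 = 25. Result: [25, 25, 25, 25]

[25, 25, 25, 25]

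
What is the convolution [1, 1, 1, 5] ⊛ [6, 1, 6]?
y[0] = 1×6 = 6; y[1] = 1×1 + 1×6 = 7; y[2] = 1×6 + 1×1 + 1×6 = 13; y[3] = 1×6 + 1×1 + 5×6 = 37; y[4] = 1×6 + 5×1 = 11; y[5] = 5×6 = 30

[6, 7, 13, 37, 11, 30]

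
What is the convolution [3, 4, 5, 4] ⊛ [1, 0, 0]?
y[0] = 3×1 = 3; y[1] = 3×0 + 4×1 = 4; y[2] = 3×0 + 4×0 + 5×1 = 5; y[3] = 4×0 + 5×0 + 4×1 = 4; y[4] = 5×0 + 4×0 = 0; y[5] = 4×0 = 0

[3, 4, 5, 4, 0, 0]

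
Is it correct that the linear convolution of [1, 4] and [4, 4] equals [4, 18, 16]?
Recompute linear convolution of [1, 4] and [4, 4]: y[0] = 1×4 = 4; y[1] = 1×4 + 4×4 = 20; y[2] = 4×4 = 16 → [4, 20, 16]. Compare to given [4, 18, 16]: they differ at index 1: given 18, correct 20, so answer: No

No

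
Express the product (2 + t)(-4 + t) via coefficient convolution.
Ascending coefficients: a = [2, 1], b = [-4, 1]. c[0] = 2×-4 = -8; c[1] = 2×1 + 1×-4 = -2; c[2] = 1×1 = 1. Result coefficients: [-8, -2, 1] → -8 - 2t + t^2

-8 - 2t + t^2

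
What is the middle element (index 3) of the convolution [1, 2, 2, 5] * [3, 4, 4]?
Use y[k] = Σ_i a[i]·b[k-i] at k=3. y[3] = 2×4 + 2×4 + 5×3 = 31

31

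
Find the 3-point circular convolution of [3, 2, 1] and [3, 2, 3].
Use y[k] = Σ_j f[j]·g[(k-j) mod 3]. y[0] = 3×3 + 2×3 + 1×2 = 17; y[1] = 3×2 + 2×3 + 1×3 = 15; y[2] = 3×3 + 2×2 + 1×3 = 16. Result: [17, 15, 16]

[17, 15, 16]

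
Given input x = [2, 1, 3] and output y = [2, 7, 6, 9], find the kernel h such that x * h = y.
Output length 4 = len(x) + len(h) - 1 ⇒ len(h) = 2. Solve h forward using h[k] = (y[k] - Σ_{i≥1} x[i]·h[k-i]) / x[0]: h[0] = y[0] / x[0] = 2 / 2 = 1; h[1] = (y[1] - 1×1) / x[0] = (7 - 1×1) / 2 = 3. So h = [1, 3]. Forward-check [2, 1, 3] * [1, 3]: y[0] = 2×1 = 2; y[1] = 2×3 + 1×1 = 7; y[2] = 1×3 + 3×1 = 6; y[3] = 3×3 = 9 → [2, 7, 6, 9] ✓

[1, 3]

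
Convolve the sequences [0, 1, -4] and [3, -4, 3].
y[0] = 0×3 = 0; y[1] = 0×-4 + 1×3 = 3; y[2] = 0×3 + 1×-4 + -4×3 = -16; y[3] = 1×3 + -4×-4 = 19; y[4] = -4×3 = -12

[0, 3, -16, 19, -12]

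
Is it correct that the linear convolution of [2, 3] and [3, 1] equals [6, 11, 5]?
Recompute linear convolution of [2, 3] and [3, 1]: y[0] = 2×3 = 6; y[1] = 2×1 + 3×3 = 11; y[2] = 3×1 = 3 → [6, 11, 3]. Compare to given [6, 11, 5]: they differ at index 2: given 5, correct 3, so answer: No

No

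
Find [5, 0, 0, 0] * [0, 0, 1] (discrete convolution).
y[0] = 5×0 = 0; y[1] = 5×0 + 0×0 = 0; y[2] = 5×1 + 0×0 + 0×0 = 5; y[3] = 0×1 + 0×0 + 0×0 = 0; y[4] = 0×1 + 0×0 = 0; y[5] = 0×1 = 0

[0, 0, 5, 0, 0, 0]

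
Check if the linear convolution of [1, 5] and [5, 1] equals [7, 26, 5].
Recompute linear convolution of [1, 5] and [5, 1]: y[0] = 1×5 = 5; y[1] = 1×1 + 5×5 = 26; y[2] = 5×1 = 5 → [5, 26, 5]. Compare to given [7, 26, 5]: they differ at index 0: given 7, correct 5, so answer: No

No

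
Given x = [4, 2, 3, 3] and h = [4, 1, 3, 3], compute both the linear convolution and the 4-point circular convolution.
Linear: y_lin[0] = 4×4 = 16; y_lin[1] = 4×1 + 2×4 = 12; y_lin[2] = 4×3 + 2×1 + 3×4 = 26; y_lin[3] = 4×3 + 2×3 + 3×1 + 3×4 = 33; y_lin[4] = 2×3 + 3×3 + 3×1 = 18; y_lin[5] = 3×3 + 3×3 = 18; y_lin[6] = 3×3 = 9 → [16, 12, 26, 33, 18, 18, 9]. Circular (length 4): y[0] = 4×4 + 2×3 + 3×3 + 3×1 = 34; y[1] = 4×1 + 2×4 + 3×3 + 3×3 = 30; y[2] = 4×3 + 2×1 + 3×4 + 3×3 = 35; y[3] = 4×3 + 2×3 + 3×1 + 3×4 = 33 → [34, 30, 35, 33]

Linear: [16, 12, 26, 33, 18, 18, 9], Circular: [34, 30, 35, 33]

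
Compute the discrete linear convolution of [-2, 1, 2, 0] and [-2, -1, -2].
y[0] = -2×-2 = 4; y[1] = -2×-1 + 1×-2 = 0; y[2] = -2×-2 + 1×-1 + 2×-2 = -1; y[3] = 1×-2 + 2×-1 + 0×-2 = -4; y[4] = 2×-2 + 0×-1 = -4; y[5] = 0×-2 = 0

[4, 0, -1, -4, -4, 0]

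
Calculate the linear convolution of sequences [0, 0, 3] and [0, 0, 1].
y[0] = 0×0 = 0; y[1] = 0×0 + 0×0 = 0; y[2] = 0×1 + 0×0 + 3×0 = 0; y[3] = 0×1 + 3×0 = 0; y[4] = 3×1 = 3

[0, 0, 0, 0, 3]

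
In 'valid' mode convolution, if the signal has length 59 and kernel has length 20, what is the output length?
'Valid' mode counts only positions where the kernel fully overlaps the signal: m - n + 1 = 59 - 20 + 1 = 40

40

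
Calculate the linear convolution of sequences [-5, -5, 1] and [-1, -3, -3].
y[0] = -5×-1 = 5; y[1] = -5×-3 + -5×-1 = 20; y[2] = -5×-3 + -5×-3 + 1×-1 = 29; y[3] = -5×-3 + 1×-3 = 12; y[4] = 1×-3 = -3

[5, 20, 29, 12, -3]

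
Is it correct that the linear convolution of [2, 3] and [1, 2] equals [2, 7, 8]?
Recompute linear convolution of [2, 3] and [1, 2]: y[0] = 2×1 = 2; y[1] = 2×2 + 3×1 = 7; y[2] = 3×2 = 6 → [2, 7, 6]. Compare to given [2, 7, 8]: they differ at index 2: given 8, correct 6, so answer: No

No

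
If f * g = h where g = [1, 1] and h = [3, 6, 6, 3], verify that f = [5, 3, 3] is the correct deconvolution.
Forward-compute [5, 3, 3] * [1, 1]: h[0] = 5×1 = 5; h[1] = 5×1 + 3×1 = 8; h[2] = 3×1 + 3×1 = 6; h[3] = 3×1 = 3 → [5, 8, 6, 3]. Does not match given h = [3, 6, 6, 3].

Not verified. [5, 3, 3] * [1, 1] = [5, 8, 6, 3], which differs from [3, 6, 6, 3] at index 0.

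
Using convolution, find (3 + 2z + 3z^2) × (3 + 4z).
Ascending coefficients: a = [3, 2, 3], b = [3, 4]. c[0] = 3×3 = 9; c[1] = 3×4 + 2×3 = 18; c[2] = 2×4 + 3×3 = 17; c[3] = 3×4 = 12. Result coefficients: [9, 18, 17, 12] → 9 + 18z + 17z^2 + 12z^3

9 + 18z + 17z^2 + 12z^3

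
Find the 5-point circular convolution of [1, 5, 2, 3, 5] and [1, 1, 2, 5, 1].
Use y[k] = Σ_j u[j]·v[(k-j) mod 5]. y[0] = 1×1 + 5×1 + 2×5 + 3×2 + 5×1 = 27; y[1] = 1×1 + 5×1 + 2×1 + 3×5 + 5×2 = 33; y[2] = 1×2 + 5×1 + 2×1 + 3×1 + 5×5 = 37; y[3] = 1×5 + 5×2 + 2×1 + 3×1 + 5×1 = 25; y[4] = 1×1 + 5×5 + 2×2 + 3×1 + 5×1 = 38. Result: [27, 33, 37, 25, 38]

[27, 33, 37, 25, 38]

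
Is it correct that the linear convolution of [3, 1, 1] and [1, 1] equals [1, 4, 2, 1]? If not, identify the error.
Recompute linear convolution of [3, 1, 1] and [1, 1]: y[0] = 3×1 = 3; y[1] = 3×1 + 1×1 = 4; y[2] = 1×1 + 1×1 = 2; y[3] = 1×1 = 1 → [3, 4, 2, 1]. Compare to given [1, 4, 2, 1]: they differ at index 0: given 1, correct 3, so answer: No

No. Error at index 0: given 1, correct 3.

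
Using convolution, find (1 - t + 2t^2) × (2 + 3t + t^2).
Ascending coefficients: a = [1, -1, 2], b = [2, 3, 1]. c[0] = 1×2 = 2; c[1] = 1×3 + -1×2 = 1; c[2] = 1×1 + -1×3 + 2×2 = 2; c[3] = -1×1 + 2×3 = 5; c[4] = 2×1 = 2. Result coefficients: [2, 1, 2, 5, 2] → 2 + t + 2t^2 + 5t^3 + 2t^4

2 + t + 2t^2 + 5t^3 + 2t^4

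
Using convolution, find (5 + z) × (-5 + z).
Ascending coefficients: a = [5, 1], b = [-5, 1]. c[0] = 5×-5 = -25; c[1] = 5×1 + 1×-5 = 0; c[2] = 1×1 = 1. Result coefficients: [-25, 0, 1] → -25 + z^2

-25 + z^2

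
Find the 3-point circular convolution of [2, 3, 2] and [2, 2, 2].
Use y[k] = Σ_j x[j]·h[(k-j) mod 3]. y[0] = 2×2 + 3×2 + 2×2 = 14; y[1] = 2×2 + 3×2 + 2×2 = 14; y[2] = 2×2 + 3×2 + 2×2 = 14. Result: [14, 14, 14]

[14, 14, 14]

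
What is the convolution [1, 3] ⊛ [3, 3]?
y[0] = 1×3 = 3; y[1] = 1×3 + 3×3 = 12; y[2] = 3×3 = 9

[3, 12, 9]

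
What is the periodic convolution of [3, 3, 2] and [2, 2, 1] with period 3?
Use y[k] = Σ_j x[j]·h[(k-j) mod 3]. y[0] = 3×2 + 3×1 + 2×2 = 13; y[1] = 3×2 + 3×2 + 2×1 = 14; y[2] = 3×1 + 3×2 + 2×2 = 13. Result: [13, 14, 13]

[13, 14, 13]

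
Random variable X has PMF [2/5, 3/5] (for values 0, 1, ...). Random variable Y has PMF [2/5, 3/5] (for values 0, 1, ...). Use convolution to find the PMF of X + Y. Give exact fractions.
P(X+Y=k) = Σ_i P(X=i)·P(Y=k-i) — a convolution of [2/5, 3/5] and [2/5, 3/5]. P(X+Y=0) = (2/5)×(2/5) = 4/25; P(X+Y=1) = (2/5)×(3/5) + (3/5)×(2/5) = 6/25 + 6/25 = 12/25; P(X+Y=2) = (3/5)×(3/5) = 9/25. PMF: [4/25, 12/25, 9/25] (sums to 1 ✓)

[4/25, 12/25, 9/25]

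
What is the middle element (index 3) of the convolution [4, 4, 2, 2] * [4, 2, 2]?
Use y[k] = Σ_i a[i]·b[k-i] at k=3. y[3] = 4×2 + 2×2 + 2×4 = 20

20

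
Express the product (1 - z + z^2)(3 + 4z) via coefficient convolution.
Ascending coefficients: a = [1, -1, 1], b = [3, 4]. c[0] = 1×3 = 3; c[1] = 1×4 + -1×3 = 1; c[2] = -1×4 + 1×3 = -1; c[3] = 1×4 = 4. Result coefficients: [3, 1, -1, 4] → 3 + z - z^2 + 4z^3

3 + z - z^2 + 4z^3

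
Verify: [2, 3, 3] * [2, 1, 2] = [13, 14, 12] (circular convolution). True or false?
Recompute circular convolution of [2, 3, 3] and [2, 1, 2]: y[0] = 2×2 + 3×2 + 3×1 = 13; y[1] = 2×1 + 3×2 + 3×2 = 14; y[2] = 2×2 + 3×1 + 3×2 = 13 → [13, 14, 13]. Compare to given [13, 14, 12]: they differ at index 2: given 12, correct 13, so answer: No

No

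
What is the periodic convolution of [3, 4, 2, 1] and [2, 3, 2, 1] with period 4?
Use y[k] = Σ_j x[j]·h[(k-j) mod 4]. y[0] = 3×2 + 4×1 + 2×2 + 1×3 = 17; y[1] = 3×3 + 4×2 + 2×1 + 1×2 = 21; y[2] = 3×2 + 4×3 + 2×2 + 1×1 = 23; y[3] = 3×1 + 4×2 + 2×3 + 1×2 = 19. Result: [17, 21, 23, 19]

[17, 21, 23, 19]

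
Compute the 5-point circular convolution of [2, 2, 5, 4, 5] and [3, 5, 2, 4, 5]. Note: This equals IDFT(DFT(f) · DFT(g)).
Either evaluate y[k] = Σ_j f[j]·g[(k-j) mod 5] directly, or use IDFT(DFT(f) · DFT(g)). y[0] = 2×3 + 2×5 + 5×4 + 4×2 + 5×5 = 69; y[1] = 2×5 + 2×3 + 5×5 + 4×4 + 5×2 = 67; y[2] = 2×2 + 2×5 + 5×3 + 4×5 + 5×4 = 69; y[3] = 2×4 + 2×2 + 5×5 + 4×3 + 5×5 = 74; y[4] = 2×5 + 2×4 + 5×2 + 4×5 + 5×3 = 63. Result: [69, 67, 69, 74, 63]

[69, 67, 69, 74, 63]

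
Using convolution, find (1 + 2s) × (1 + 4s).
Ascending coefficients: a = [1, 2], b = [1, 4]. c[0] = 1×1 = 1; c[1] = 1×4 + 2×1 = 6; c[2] = 2×4 = 8. Result coefficients: [1, 6, 8] → 1 + 6s + 8s^2

1 + 6s + 8s^2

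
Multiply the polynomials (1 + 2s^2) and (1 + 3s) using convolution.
Ascending coefficients: a = [1, 0, 2], b = [1, 3]. c[0] = 1×1 = 1; c[1] = 1×3 + 0×1 = 3; c[2] = 0×3 + 2×1 = 2; c[3] = 2×3 = 6. Result coefficients: [1, 3, 2, 6] → 1 + 3s + 2s^2 + 6s^3

1 + 3s + 2s^2 + 6s^3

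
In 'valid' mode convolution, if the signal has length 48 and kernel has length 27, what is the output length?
'Valid' mode counts only positions where the kernel fully overlaps the signal: m - n + 1 = 48 - 27 + 1 = 22

22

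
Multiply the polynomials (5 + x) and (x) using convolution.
Ascending coefficients: a = [5, 1], b = [0, 1]. c[0] = 5×0 = 0; c[1] = 5×1 + 1×0 = 5; c[2] = 1×1 = 1. Result coefficients: [0, 5, 1] → 5x + x^2

5x + x^2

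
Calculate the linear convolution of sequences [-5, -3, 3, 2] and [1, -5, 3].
y[0] = -5×1 = -5; y[1] = -5×-5 + -3×1 = 22; y[2] = -5×3 + -3×-5 + 3×1 = 3; y[3] = -3×3 + 3×-5 + 2×1 = -22; y[4] = 3×3 + 2×-5 = -1; y[5] = 2×3 = 6

[-5, 22, 3, -22, -1, 6]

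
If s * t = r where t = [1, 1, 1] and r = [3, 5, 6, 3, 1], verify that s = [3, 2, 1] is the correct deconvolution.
Forward-compute [3, 2, 1] * [1, 1, 1]: r[0] = 3×1 = 3; r[1] = 3×1 + 2×1 = 5; r[2] = 3×1 + 2×1 + 1×1 = 6; r[3] = 2×1 + 1×1 = 3; r[4] = 1×1 = 1 → [3, 5, 6, 3, 1]. Matches given r = [3, 5, 6, 3, 1], so verified.

Verified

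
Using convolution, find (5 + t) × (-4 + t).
Ascending coefficients: a = [5, 1], b = [-4, 1]. c[0] = 5×-4 = -20; c[1] = 5×1 + 1×-4 = 1; c[2] = 1×1 = 1. Result coefficients: [-20, 1, 1] → -20 + t + t^2

-20 + t + t^2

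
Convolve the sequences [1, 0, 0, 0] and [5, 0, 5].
y[0] = 1×5 = 5; y[1] = 1×0 + 0×5 = 0; y[2] = 1×5 + 0×0 + 0×5 = 5; y[3] = 0×5 + 0×0 + 0×5 = 0; y[4] = 0×5 + 0×0 = 0; y[5] = 0×5 = 0

[5, 0, 5, 0, 0, 0]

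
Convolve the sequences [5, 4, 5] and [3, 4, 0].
y[0] = 5×3 = 15; y[1] = 5×4 + 4×3 = 32; y[2] = 5×0 + 4×4 + 5×3 = 31; y[3] = 4×0 + 5×4 = 20; y[4] = 5×0 = 0

[15, 32, 31, 20, 0]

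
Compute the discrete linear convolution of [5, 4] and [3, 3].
y[0] = 5×3 = 15; y[1] = 5×3 + 4×3 = 27; y[2] = 4×3 = 12

[15, 27, 12]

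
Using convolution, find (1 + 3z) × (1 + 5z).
Ascending coefficients: a = [1, 3], b = [1, 5]. c[0] = 1×1 = 1; c[1] = 1×5 + 3×1 = 8; c[2] = 3×5 = 15. Result coefficients: [1, 8, 15] → 1 + 8z + 15z^2

1 + 8z + 15z^2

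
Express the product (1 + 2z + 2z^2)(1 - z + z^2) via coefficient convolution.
Ascending coefficients: a = [1, 2, 2], b = [1, -1, 1]. c[0] = 1×1 = 1; c[1] = 1×-1 + 2×1 = 1; c[2] = 1×1 + 2×-1 + 2×1 = 1; c[3] = 2×1 + 2×-1 = 0; c[4] = 2×1 = 2. Result coefficients: [1, 1, 1, 0, 2] → 1 + z + z^2 + 2z^4

1 + z + z^2 + 2z^4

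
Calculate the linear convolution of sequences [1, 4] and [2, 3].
y[0] = 1×2 = 2; y[1] = 1×3 + 4×2 = 11; y[2] = 4×3 = 12

[2, 11, 12]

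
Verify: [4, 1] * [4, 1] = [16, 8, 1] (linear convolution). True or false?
Recompute linear convolution of [4, 1] and [4, 1]: y[0] = 4×4 = 16; y[1] = 4×1 + 1×4 = 8; y[2] = 1×1 = 1 → [16, 8, 1]. Given [16, 8, 1] matches, so answer: Yes

Yes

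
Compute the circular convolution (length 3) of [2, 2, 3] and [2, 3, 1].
Use y[k] = Σ_j u[j]·v[(k-j) mod 3]. y[0] = 2×2 + 2×1 + 3×3 = 15; y[1] = 2×3 + 2×2 + 3×1 = 13; y[2] = 2×1 + 2×3 + 3×2 = 14. Result: [15, 13, 14]

[15, 13, 14]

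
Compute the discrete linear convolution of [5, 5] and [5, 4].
y[0] = 5×5 = 25; y[1] = 5×4 + 5×5 = 45; y[2] = 5×4 = 20

[25, 45, 20]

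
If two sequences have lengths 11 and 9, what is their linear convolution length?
Linear/full convolution length: m + n - 1 = 11 + 9 - 1 = 19

19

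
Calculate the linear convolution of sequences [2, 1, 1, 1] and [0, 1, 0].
y[0] = 2×0 = 0; y[1] = 2×1 + 1×0 = 2; y[2] = 2×0 + 1×1 + 1×0 = 1; y[3] = 1×0 + 1×1 + 1×0 = 1; y[4] = 1×0 + 1×1 = 1; y[5] = 1×0 = 0

[0, 2, 1, 1, 1, 0]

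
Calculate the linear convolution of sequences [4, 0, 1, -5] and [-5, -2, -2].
y[0] = 4×-5 = -20; y[1] = 4×-2 + 0×-5 = -8; y[2] = 4×-2 + 0×-2 + 1×-5 = -13; y[3] = 0×-2 + 1×-2 + -5×-5 = 23; y[4] = 1×-2 + -5×-2 = 8; y[5] = -5×-2 = 10

[-20, -8, -13, 23, 8, 10]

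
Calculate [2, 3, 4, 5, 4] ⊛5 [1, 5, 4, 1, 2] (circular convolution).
Use y[k] = Σ_j s[j]·t[(k-j) mod 5]. y[0] = 2×1 + 3×2 + 4×1 + 5×4 + 4×5 = 52; y[1] = 2×5 + 3×1 + 4×2 + 5×1 + 4×4 = 42; y[2] = 2×4 + 3×5 + 4×1 + 5×2 + 4×1 = 41; y[3] = 2×1 + 3×4 + 4×5 + 5×1 + 4×2 = 47; y[4] = 2×2 + 3×1 + 4×4 + 5×5 + 4×1 = 52. Result: [52, 42, 41, 47, 52]

[52, 42, 41, 47, 52]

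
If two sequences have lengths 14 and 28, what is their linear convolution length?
Linear/full convolution length: m + n - 1 = 14 + 28 - 1 = 41

41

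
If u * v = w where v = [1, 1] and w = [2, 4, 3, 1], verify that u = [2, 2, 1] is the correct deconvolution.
Forward-compute [2, 2, 1] * [1, 1]: w[0] = 2×1 = 2; w[1] = 2×1 + 2×1 = 4; w[2] = 2×1 + 1×1 = 3; w[3] = 1×1 = 1 → [2, 4, 3, 1]. Matches given w = [2, 4, 3, 1], so verified.

Verified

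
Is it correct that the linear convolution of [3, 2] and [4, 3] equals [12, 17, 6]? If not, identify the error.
Recompute linear convolution of [3, 2] and [4, 3]: y[0] = 3×4 = 12; y[1] = 3×3 + 2×4 = 17; y[2] = 2×3 = 6 → [12, 17, 6]. Given [12, 17, 6] matches, so answer: Yes

Yes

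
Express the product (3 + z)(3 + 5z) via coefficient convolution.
Ascending coefficients: a = [3, 1], b = [3, 5]. c[0] = 3×3 = 9; c[1] = 3×5 + 1×3 = 18; c[2] = 1×5 = 5. Result coefficients: [9, 18, 5] → 9 + 18z + 5z^2

9 + 18z + 5z^2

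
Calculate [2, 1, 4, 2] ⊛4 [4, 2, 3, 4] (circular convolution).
Use y[k] = Σ_j x[j]·h[(k-j) mod 4]. y[0] = 2×4 + 1×4 + 4×3 + 2×2 = 28; y[1] = 2×2 + 1×4 + 4×4 + 2×3 = 30; y[2] = 2×3 + 1×2 + 4×4 + 2×4 = 32; y[3] = 2×4 + 1×3 + 4×2 + 2×4 = 27. Result: [28, 30, 32, 27]

[28, 30, 32, 27]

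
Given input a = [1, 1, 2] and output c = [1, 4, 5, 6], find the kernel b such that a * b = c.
Output length 4 = len(a) + len(b) - 1 ⇒ len(b) = 2. Solve b forward using b[k] = (c[k] - Σ_{i≥1} a[i]·b[k-i]) / a[0]: b[0] = c[0] / a[0] = 1 / 1 = 1; b[1] = (c[1] - 1×1) / a[0] = (4 - 1×1) / 1 = 3. So b = [1, 3]. Forward-check [1, 1, 2] * [1, 3]: c[0] = 1×1 = 1; c[1] = 1×3 + 1×1 = 4; c[2] = 1×3 + 2×1 = 5; c[3] = 2×3 = 6 → [1, 4, 5, 6] ✓

[1, 3]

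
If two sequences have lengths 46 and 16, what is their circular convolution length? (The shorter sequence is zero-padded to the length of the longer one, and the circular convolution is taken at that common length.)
Circular convolution (zero-padding the shorter input) has length max(m, n) = max(46, 16) = 46

46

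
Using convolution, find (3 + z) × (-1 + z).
Ascending coefficients: a = [3, 1], b = [-1, 1]. c[0] = 3×-1 = -3; c[1] = 3×1 + 1×-1 = 2; c[2] = 1×1 = 1. Result coefficients: [-3, 2, 1] → -3 + 2z + z^2

-3 + 2z + z^2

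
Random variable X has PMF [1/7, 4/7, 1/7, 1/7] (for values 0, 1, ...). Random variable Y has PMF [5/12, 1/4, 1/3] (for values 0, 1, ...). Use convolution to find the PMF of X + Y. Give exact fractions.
P(X+Y=k) = Σ_i P(X=i)·P(Y=k-i) — a convolution of [1/7, 4/7, 1/7, 1/7] and [5/12, 1/4, 1/3]. P(X+Y=0) = (1/7)×(5/12) = 5/84; P(X+Y=1) = (1/7)×(1/4) + (4/7)×(5/12) = 1/28 + 5/21 = 23/84; P(X+Y=2) = (1/7)×(1/3) + (4/7)×(1/4) + (1/7)×(5/12) = 1/21 + 1/7 + 5/84 = 1/4; P(X+Y=3) = (4/7)×(1/3) + (1/7)×(1/4) + (1/7)×(5/12) = 4/21 + 1/28 + 5/84 = 2/7; P(X+Y=4) = (1/7)×(1/3) + (1/7)×(1/4) = 1/21 + 1/28 = 1/12; P(X+Y=5) = (1/7)×(1/3) = 1/21. PMF: [5/84, 23/84, 1/4, 2/7, 1/12, 1/21] (sums to 1 ✓)

[5/84, 23/84, 1/4, 2/7, 1/12, 1/21]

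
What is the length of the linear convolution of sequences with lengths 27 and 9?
Linear/full convolution length: m + n - 1 = 27 + 9 - 1 = 35

35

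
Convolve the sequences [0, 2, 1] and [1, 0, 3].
y[0] = 0×1 = 0; y[1] = 0×0 + 2×1 = 2; y[2] = 0×3 + 2×0 + 1×1 = 1; y[3] = 2×3 + 1×0 = 6; y[4] = 1×3 = 3

[0, 2, 1, 6, 3]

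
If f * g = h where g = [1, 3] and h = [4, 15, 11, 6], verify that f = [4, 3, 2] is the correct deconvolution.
Forward-compute [4, 3, 2] * [1, 3]: h[0] = 4×1 = 4; h[1] = 4×3 + 3×1 = 15; h[2] = 3×3 + 2×1 = 11; h[3] = 2×3 = 6 → [4, 15, 11, 6]. Matches given h = [4, 15, 11, 6], so verified.

Verified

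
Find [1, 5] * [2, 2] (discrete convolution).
y[0] = 1×2 = 2; y[1] = 1×2 + 5×2 = 12; y[2] = 5×2 = 10

[2, 12, 10]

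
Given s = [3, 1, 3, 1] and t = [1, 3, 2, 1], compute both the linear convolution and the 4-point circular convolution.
Linear: y_lin[0] = 3×1 = 3; y_lin[1] = 3×3 + 1×1 = 10; y_lin[2] = 3×2 + 1×3 + 3×1 = 12; y_lin[3] = 3×1 + 1×2 + 3×3 + 1×1 = 15; y_lin[4] = 1×1 + 3×2 + 1×3 = 10; y_lin[5] = 3×1 + 1×2 = 5; y_lin[6] = 1×1 = 1 → [3, 10, 12, 15, 10, 5, 1]. Circular (length 4): y[0] = 3×1 + 1×1 + 3×2 + 1×3 = 13; y[1] = 3×3 + 1×1 + 3×1 + 1×2 = 15; y[2] = 3×2 + 1×3 + 3×1 + 1×1 = 13; y[3] = 3×1 + 1×2 + 3×3 + 1×1 = 15 → [13, 15, 13, 15]

Linear: [3, 10, 12, 15, 10, 5, 1], Circular: [13, 15, 13, 15]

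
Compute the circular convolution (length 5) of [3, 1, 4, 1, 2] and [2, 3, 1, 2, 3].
Use y[k] = Σ_j a[j]·b[(k-j) mod 5]. y[0] = 3×2 + 1×3 + 4×2 + 1×1 + 2×3 = 24; y[1] = 3×3 + 1×2 + 4×3 + 1×2 + 2×1 = 27; y[2] = 3×1 + 1×3 + 4×2 + 1×3 + 2×2 = 21; y[3] = 3×2 + 1×1 + 4×3 + 1×2 + 2×3 = 27; y[4] = 3×3 + 1×2 + 4×1 + 1×3 + 2×2 = 22. Result: [24, 27, 21, 27, 22]

[24, 27, 21, 27, 22]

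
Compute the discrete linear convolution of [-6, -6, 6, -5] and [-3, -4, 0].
y[0] = -6×-3 = 18; y[1] = -6×-4 + -6×-3 = 42; y[2] = -6×0 + -6×-4 + 6×-3 = 6; y[3] = -6×0 + 6×-4 + -5×-3 = -9; y[4] = 6×0 + -5×-4 = 20; y[5] = -5×0 = 0

[18, 42, 6, -9, 20, 0]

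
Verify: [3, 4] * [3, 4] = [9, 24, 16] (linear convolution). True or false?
Recompute linear convolution of [3, 4] and [3, 4]: y[0] = 3×3 = 9; y[1] = 3×4 + 4×3 = 24; y[2] = 4×4 = 16 → [9, 24, 16]. Given [9, 24, 16] matches, so answer: Yes

Yes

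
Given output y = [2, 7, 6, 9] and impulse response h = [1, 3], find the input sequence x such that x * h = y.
Deconvolve y=[2, 7, 6, 9] by h=[1, 3]. Since h[0]=1, solve forward: x[0] = y[0] / 1 = 2; x[1] = (y[1] - 2×3) / 1 = 1; x[2] = (y[2] - 1×3) / 1 = 3. So x = [2, 1, 3]. Check by forward convolution: y[0] = 2×1 = 2; y[1] = 2×3 + 1×1 = 7; y[2] = 1×3 + 3×1 = 6; y[3] = 3×3 = 9

[2, 1, 3]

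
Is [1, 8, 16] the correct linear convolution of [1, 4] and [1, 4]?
Recompute linear convolution of [1, 4] and [1, 4]: y[0] = 1×1 = 1; y[1] = 1×4 + 4×1 = 8; y[2] = 4×4 = 16 → [1, 8, 16]. Given [1, 8, 16] matches, so answer: Yes

Yes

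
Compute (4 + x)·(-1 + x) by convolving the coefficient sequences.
Ascending coefficients: a = [4, 1], b = [-1, 1]. c[0] = 4×-1 = -4; c[1] = 4×1 + 1×-1 = 3; c[2] = 1×1 = 1. Result coefficients: [-4, 3, 1] → -4 + 3x + x^2

-4 + 3x + x^2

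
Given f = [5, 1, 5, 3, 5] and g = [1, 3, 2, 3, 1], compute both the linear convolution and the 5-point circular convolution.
Linear: y_lin[0] = 5×1 = 5; y_lin[1] = 5×3 + 1×1 = 16; y_lin[2] = 5×2 + 1×3 + 5×1 = 18; y_lin[3] = 5×3 + 1×2 + 5×3 + 3×1 = 35; y_lin[4] = 5×1 + 1×3 + 5×2 + 3×3 + 5×1 = 32; y_lin[5] = 1×1 + 5×3 + 3×2 + 5×3 = 37; y_lin[6] = 5×1 + 3×3 + 5×2 = 24; y_lin[7] = 3×1 + 5×3 = 18; y_lin[8] = 5×1 = 5 → [5, 16, 18, 35, 32, 37, 24, 18, 5]. Circular (length 5): y[0] = 5×1 + 1×1 + 5×3 + 3×2 + 5×3 = 42; y[1] = 5×3 + 1×1 + 5×1 + 3×3 + 5×2 = 40; y[2] = 5×2 + 1×3 + 5×1 + 3×1 + 5×3 = 36; y[3] = 5×3 + 1×2 + 5×3 + 3×1 + 5×1 = 40; y[4] = 5×1 + 1×3 + 5×2 + 3×3 + 5×1 = 32 → [42, 40, 36, 40, 32]

Linear: [5, 16, 18, 35, 32, 37, 24, 18, 5], Circular: [42, 40, 36, 40, 32]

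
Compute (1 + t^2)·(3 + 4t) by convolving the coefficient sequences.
Ascending coefficients: a = [1, 0, 1], b = [3, 4]. c[0] = 1×3 = 3; c[1] = 1×4 + 0×3 = 4; c[2] = 0×4 + 1×3 = 3; c[3] = 1×4 = 4. Result coefficients: [3, 4, 3, 4] → 3 + 4t + 3t^2 + 4t^3

3 + 4t + 3t^2 + 4t^3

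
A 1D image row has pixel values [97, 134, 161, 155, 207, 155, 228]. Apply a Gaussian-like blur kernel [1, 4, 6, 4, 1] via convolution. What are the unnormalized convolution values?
Convolve image row [97, 134, 161, 155, 207, 155, 228] with kernel [1, 4, 6, 4, 1]: y[0] = 97×1 = 97; y[1] = 97×4 + 134×1 = 522; y[2] = 97×6 + 134×4 + 161×1 = 1279; y[3] = 97×4 + 134×6 + 161×4 + 155×1 = 1991; y[4] = 97×1 + 134×4 + 161×6 + 155×4 + 207×1 = 2426; y[5] = 134×1 + 161×4 + 155×6 + 207×4 + 155×1 = 2691; y[6] = 161×1 + 155×4 + 207×6 + 155×4 + 228×1 = 2871; y[7] = 155×1 + 207×4 + 155×6 + 228×4 = 2825; y[8] = 207×1 + 155×4 + 228×6 = 2195; y[9] = 155×1 + 228×4 = 1067; y[10] = 228×1 = 228 → [97, 522, 1279, 1991, 2426, 2691, 2871, 2825, 2195, 1067, 228]. Normalization factor = sum(kernel) = 16.

[97, 522, 1279, 1991, 2426, 2691, 2871, 2825, 2195, 1067, 228]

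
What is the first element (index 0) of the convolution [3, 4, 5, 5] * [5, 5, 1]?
Use y[k] = Σ_i a[i]·b[k-i] at k=0. y[0] = 3×5 = 15

15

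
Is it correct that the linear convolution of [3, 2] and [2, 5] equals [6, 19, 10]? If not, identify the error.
Recompute linear convolution of [3, 2] and [2, 5]: y[0] = 3×2 = 6; y[1] = 3×5 + 2×2 = 19; y[2] = 2×5 = 10 → [6, 19, 10]. Given [6, 19, 10] matches, so answer: Yes

Yes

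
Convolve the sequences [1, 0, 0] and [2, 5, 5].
y[0] = 1×2 = 2; y[1] = 1×5 + 0×2 = 5; y[2] = 1×5 + 0×5 + 0×2 = 5; y[3] = 0×5 + 0×5 = 0; y[4] = 0×5 = 0

[2, 5, 5, 0, 0]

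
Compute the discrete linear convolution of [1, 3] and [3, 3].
y[0] = 1×3 = 3; y[1] = 1×3 + 3×3 = 12; y[2] = 3×3 = 9

[3, 12, 9]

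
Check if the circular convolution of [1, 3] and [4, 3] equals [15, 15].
Recompute circular convolution of [1, 3] and [4, 3]: y[0] = 1×4 + 3×3 = 13; y[1] = 1×3 + 3×4 = 15 → [13, 15]. Compare to given [15, 15]: they differ at index 0: given 15, correct 13, so answer: No

No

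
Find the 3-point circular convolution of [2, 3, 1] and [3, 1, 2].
Use y[k] = Σ_j f[j]·g[(k-j) mod 3]. y[0] = 2×3 + 3×2 + 1×1 = 13; y[1] = 2×1 + 3×3 + 1×2 = 13; y[2] = 2×2 + 3×1 + 1×3 = 10. Result: [13, 13, 10]

[13, 13, 10]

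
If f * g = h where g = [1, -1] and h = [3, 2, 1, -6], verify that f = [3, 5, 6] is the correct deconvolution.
Forward-compute [3, 5, 6] * [1, -1]: h[0] = 3×1 = 3; h[1] = 3×-1 + 5×1 = 2; h[2] = 5×-1 + 6×1 = 1; h[3] = 6×-1 = -6 → [3, 2, 1, -6]. Matches given h = [3, 2, 1, -6], so verified.

Verified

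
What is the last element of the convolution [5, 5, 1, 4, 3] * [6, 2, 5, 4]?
Use y[k] = Σ_i a[i]·b[k-i] at k=7. y[7] = 3×4 = 12

12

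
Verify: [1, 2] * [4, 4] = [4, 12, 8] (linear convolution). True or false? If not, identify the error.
Recompute linear convolution of [1, 2] and [4, 4]: y[0] = 1×4 = 4; y[1] = 1×4 + 2×4 = 12; y[2] = 2×4 = 8 → [4, 12, 8]. Given [4, 12, 8] matches, so answer: Yes

Yes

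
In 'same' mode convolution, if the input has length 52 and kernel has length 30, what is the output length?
'Same' mode returns an output with the same length as the input: 52

52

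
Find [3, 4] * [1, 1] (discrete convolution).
y[0] = 3×1 = 3; y[1] = 3×1 + 4×1 = 7; y[2] = 4×1 = 4

[3, 7, 4]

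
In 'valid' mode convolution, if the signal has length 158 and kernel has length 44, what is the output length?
'Valid' mode counts only positions where the kernel fully overlaps the signal: m - n + 1 = 158 - 44 + 1 = 115

115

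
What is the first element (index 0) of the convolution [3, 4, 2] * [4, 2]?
Use y[k] = Σ_i a[i]·b[k-i] at k=0. y[0] = 3×4 = 12

12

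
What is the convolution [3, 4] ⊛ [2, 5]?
y[0] = 3×2 = 6; y[1] = 3×5 + 4×2 = 23; y[2] = 4×5 = 20

[6, 23, 20]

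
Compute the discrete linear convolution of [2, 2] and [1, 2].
y[0] = 2×1 = 2; y[1] = 2×2 + 2×1 = 6; y[2] = 2×2 = 4

[2, 6, 4]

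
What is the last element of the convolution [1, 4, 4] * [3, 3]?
Use y[k] = Σ_i a[i]·b[k-i] at k=3. y[3] = 4×3 = 12

12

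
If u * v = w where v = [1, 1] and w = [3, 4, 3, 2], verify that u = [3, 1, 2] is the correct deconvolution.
Forward-compute [3, 1, 2] * [1, 1]: w[0] = 3×1 = 3; w[1] = 3×1 + 1×1 = 4; w[2] = 1×1 + 2×1 = 3; w[3] = 2×1 = 2 → [3, 4, 3, 2]. Matches given w = [3, 4, 3, 2], so verified.

Verified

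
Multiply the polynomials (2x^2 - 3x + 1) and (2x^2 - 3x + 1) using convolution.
Ascending coefficients: a = [1, -3, 2], b = [1, -3, 2]. c[0] = 1×1 = 1; c[1] = 1×-3 + -3×1 = -6; c[2] = 1×2 + -3×-3 + 2×1 = 13; c[3] = -3×2 + 2×-3 = -12; c[4] = 2×2 = 4. Result coefficients: [1, -6, 13, -12, 4] → 4x^4 - 12x^3 + 13x^2 - 6x + 1

4x^4 - 12x^3 + 13x^2 - 6x + 1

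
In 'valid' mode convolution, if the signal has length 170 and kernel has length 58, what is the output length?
'Valid' mode counts only positions where the kernel fully overlaps the signal: m - n + 1 = 170 - 58 + 1 = 113

113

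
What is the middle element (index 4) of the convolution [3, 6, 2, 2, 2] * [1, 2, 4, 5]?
Use y[k] = Σ_i a[i]·b[k-i] at k=4. y[4] = 6×5 + 2×4 + 2×2 + 2×1 = 44

44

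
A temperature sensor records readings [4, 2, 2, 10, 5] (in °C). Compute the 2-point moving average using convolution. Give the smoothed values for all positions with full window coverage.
2-point moving average kernel = [1, 1]. Apply in 'valid' mode (full window coverage): avg[0] = (4 + 2) / 2 = 3.0; avg[1] = (2 + 2) / 2 = 2.0; avg[2] = (2 + 10) / 2 = 6.0; avg[3] = (10 + 5) / 2 = 7.5. Smoothed values: [3.0, 2.0, 6.0, 7.5]

[3.0, 2.0, 6.0, 7.5]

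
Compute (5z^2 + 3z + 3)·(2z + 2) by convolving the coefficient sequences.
Ascending coefficients: a = [3, 3, 5], b = [2, 2]. c[0] = 3×2 = 6; c[1] = 3×2 + 3×2 = 12; c[2] = 3×2 + 5×2 = 16; c[3] = 5×2 = 10. Result coefficients: [6, 12, 16, 10] → 10z^3 + 16z^2 + 12z + 6

10z^3 + 16z^2 + 12z + 6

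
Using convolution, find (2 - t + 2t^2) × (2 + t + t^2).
Ascending coefficients: a = [2, -1, 2], b = [2, 1, 1]. c[0] = 2×2 = 4; c[1] = 2×1 + -1×2 = 0; c[2] = 2×1 + -1×1 + 2×2 = 5; c[3] = -1×1 + 2×1 = 1; c[4] = 2×1 = 2. Result coefficients: [4, 0, 5, 1, 2] → 4 + 5t^2 + t^3 + 2t^4

4 + 5t^2 + t^3 + 2t^4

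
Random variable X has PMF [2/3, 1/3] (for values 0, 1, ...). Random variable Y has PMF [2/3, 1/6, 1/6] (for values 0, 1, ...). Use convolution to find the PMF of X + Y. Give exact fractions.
P(X+Y=k) = Σ_i P(X=i)·P(Y=k-i) — a convolution of [2/3, 1/3] and [2/3, 1/6, 1/6]. P(X+Y=0) = (2/3)×(2/3) = 4/9; P(X+Y=1) = (2/3)×(1/6) + (1/3)×(2/3) = 1/9 + 2/9 = 1/3; P(X+Y=2) = (2/3)×(1/6) + (1/3)×(1/6) = 1/9 + 1/18 = 1/6; P(X+Y=3) = (1/3)×(1/6) = 1/18. PMF: [4/9, 1/3, 1/6, 1/18] (sums to 1 ✓)

[4/9, 1/3, 1/6, 1/18]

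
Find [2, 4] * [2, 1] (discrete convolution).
y[0] = 2×2 = 4; y[1] = 2×1 + 4×2 = 10; y[2] = 4×1 = 4

[4, 10, 4]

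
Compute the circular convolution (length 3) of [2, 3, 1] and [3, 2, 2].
Use y[k] = Σ_j s[j]·t[(k-j) mod 3]. y[0] = 2×3 + 3×2 + 1×2 = 14; y[1] = 2×2 + 3×3 + 1×2 = 15; y[2] = 2×2 + 3×2 + 1×3 = 13. Result: [14, 15, 13]

[14, 15, 13]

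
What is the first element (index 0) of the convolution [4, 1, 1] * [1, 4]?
Use y[k] = Σ_i a[i]·b[k-i] at k=0. y[0] = 4×1 = 4

4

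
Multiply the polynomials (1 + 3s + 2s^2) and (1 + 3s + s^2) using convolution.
Ascending coefficients: a = [1, 3, 2], b = [1, 3, 1]. c[0] = 1×1 = 1; c[1] = 1×3 + 3×1 = 6; c[2] = 1×1 + 3×3 + 2×1 = 12; c[3] = 3×1 + 2×3 = 9; c[4] = 2×1 = 2. Result coefficients: [1, 6, 12, 9, 2] → 1 + 6s + 12s^2 + 9s^3 + 2s^4

1 + 6s + 12s^2 + 9s^3 + 2s^4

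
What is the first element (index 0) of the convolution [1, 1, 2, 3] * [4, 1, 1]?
Use y[k] = Σ_i a[i]·b[k-i] at k=0. y[0] = 1×4 = 4

4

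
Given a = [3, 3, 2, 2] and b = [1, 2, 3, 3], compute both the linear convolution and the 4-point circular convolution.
Linear: y_lin[0] = 3×1 = 3; y_lin[1] = 3×2 + 3×1 = 9; y_lin[2] = 3×3 + 3×2 + 2×1 = 17; y_lin[3] = 3×3 + 3×3 + 2×2 + 2×1 = 24; y_lin[4] = 3×3 + 2×3 + 2×2 = 19; y_lin[5] = 2×3 + 2×3 = 12; y_lin[6] = 2×3 = 6 → [3, 9, 17, 24, 19, 12, 6]. Circular (length 4): y[0] = 3×1 + 3×3 + 2×3 + 2×2 = 22; y[1] = 3×2 + 3×1 + 2×3 + 2×3 = 21; y[2] = 3×3 + 3×2 + 2×1 + 2×3 = 23; y[3] = 3×3 + 3×3 + 2×2 + 2×1 = 24 → [22, 21, 23, 24]

Linear: [3, 9, 17, 24, 19, 12, 6], Circular: [22, 21, 23, 24]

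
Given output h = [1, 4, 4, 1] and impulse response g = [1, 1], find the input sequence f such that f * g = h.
Deconvolve h=[1, 4, 4, 1] by g=[1, 1]. Since g[0]=1, solve forward: f[0] = h[0] / 1 = 1; f[1] = (h[1] - 1×1) / 1 = 3; f[2] = (h[2] - 3×1) / 1 = 1. So f = [1, 3, 1]. Check by forward convolution: h[0] = 1×1 = 1; h[1] = 1×1 + 3×1 = 4; h[2] = 3×1 + 1×1 = 4; h[3] = 1×1 = 1

[1, 3, 1]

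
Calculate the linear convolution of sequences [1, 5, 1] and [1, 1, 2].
y[0] = 1×1 = 1; y[1] = 1×1 + 5×1 = 6; y[2] = 1×2 + 5×1 + 1×1 = 8; y[3] = 5×2 + 1×1 = 11; y[4] = 1×2 = 2

[1, 6, 8, 11, 2]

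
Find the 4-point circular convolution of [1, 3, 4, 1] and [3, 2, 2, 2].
Use y[k] = Σ_j a[j]·b[(k-j) mod 4]. y[0] = 1×3 + 3×2 + 4×2 + 1×2 = 19; y[1] = 1×2 + 3×3 + 4×2 + 1×2 = 21; y[2] = 1×2 + 3×2 + 4×3 + 1×2 = 22; y[3] = 1×2 + 3×2 + 4×2 + 1×3 = 19. Result: [19, 21, 22, 19]

[19, 21, 22, 19]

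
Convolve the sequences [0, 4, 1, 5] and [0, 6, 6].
y[0] = 0×0 = 0; y[1] = 0×6 + 4×0 = 0; y[2] = 0×6 + 4×6 + 1×0 = 24; y[3] = 4×6 + 1×6 + 5×0 = 30; y[4] = 1×6 + 5×6 = 36; y[5] = 5×6 = 30

[0, 0, 24, 30, 36, 30]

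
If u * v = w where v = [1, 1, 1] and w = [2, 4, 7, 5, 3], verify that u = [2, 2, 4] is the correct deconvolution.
Forward-compute [2, 2, 4] * [1, 1, 1]: w[0] = 2×1 = 2; w[1] = 2×1 + 2×1 = 4; w[2] = 2×1 + 2×1 + 4×1 = 8; w[3] = 2×1 + 4×1 = 6; w[4] = 4×1 = 4 → [2, 4, 8, 6, 4]. Does not match given w = [2, 4, 7, 5, 3].

Not verified. [2, 2, 4] * [1, 1, 1] = [2, 4, 8, 6, 4], which differs from [2, 4, 7, 5, 3] at index 2.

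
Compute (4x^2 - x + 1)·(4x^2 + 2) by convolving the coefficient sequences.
Ascending coefficients: a = [1, -1, 4], b = [2, 0, 4]. c[0] = 1×2 = 2; c[1] = 1×0 + -1×2 = -2; c[2] = 1×4 + -1×0 + 4×2 = 12; c[3] = -1×4 + 4×0 = -4; c[4] = 4×4 = 16. Result coefficients: [2, -2, 12, -4, 16] → 16x^4 - 4x^3 + 12x^2 - 2x + 2

16x^4 - 4x^3 + 12x^2 - 2x + 2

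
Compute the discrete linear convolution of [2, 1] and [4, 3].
y[0] = 2×4 = 8; y[1] = 2×3 + 1×4 = 10; y[2] = 1×3 = 3

[8, 10, 3]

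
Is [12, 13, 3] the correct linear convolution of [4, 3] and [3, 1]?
Recompute linear convolution of [4, 3] and [3, 1]: y[0] = 4×3 = 12; y[1] = 4×1 + 3×3 = 13; y[2] = 3×1 = 3 → [12, 13, 3]. Given [12, 13, 3] matches, so answer: Yes

Yes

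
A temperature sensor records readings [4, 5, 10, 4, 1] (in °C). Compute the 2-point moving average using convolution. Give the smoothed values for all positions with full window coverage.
2-point moving average kernel = [1, 1]. Apply in 'valid' mode (full window coverage): avg[0] = (4 + 5) / 2 = 4.5; avg[1] = (5 + 10) / 2 = 7.5; avg[2] = (10 + 4) / 2 = 7.0; avg[3] = (4 + 1) / 2 = 2.5. Smoothed values: [4.5, 7.5, 7.0, 2.5]

[4.5, 7.5, 7.0, 2.5]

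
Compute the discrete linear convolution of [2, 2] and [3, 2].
y[0] = 2×3 = 6; y[1] = 2×2 + 2×3 = 10; y[2] = 2×2 = 4

[6, 10, 4]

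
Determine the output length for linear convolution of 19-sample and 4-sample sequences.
Linear/full convolution length: m + n - 1 = 19 + 4 - 1 = 22

22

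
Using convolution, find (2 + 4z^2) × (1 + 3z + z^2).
Ascending coefficients: a = [2, 0, 4], b = [1, 3, 1]. c[0] = 2×1 = 2; c[1] = 2×3 + 0×1 = 6; c[2] = 2×1 + 0×3 + 4×1 = 6; c[3] = 0×1 + 4×3 = 12; c[4] = 4×1 = 4. Result coefficients: [2, 6, 6, 12, 4] → 2 + 6z + 6z^2 + 12z^3 + 4z^4

2 + 6z + 6z^2 + 12z^3 + 4z^4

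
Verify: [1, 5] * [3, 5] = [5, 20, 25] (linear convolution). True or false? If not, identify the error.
Recompute linear convolution of [1, 5] and [3, 5]: y[0] = 1×3 = 3; y[1] = 1×5 + 5×3 = 20; y[2] = 5×5 = 25 → [3, 20, 25]. Compare to given [5, 20, 25]: they differ at index 0: given 5, correct 3, so answer: No

No. Error at index 0: given 5, correct 3.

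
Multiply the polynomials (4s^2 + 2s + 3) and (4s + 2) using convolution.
Ascending coefficients: a = [3, 2, 4], b = [2, 4]. c[0] = 3×2 = 6; c[1] = 3×4 + 2×2 = 16; c[2] = 2×4 + 4×2 = 16; c[3] = 4×4 = 16. Result coefficients: [6, 16, 16, 16] → 16s^3 + 16s^2 + 16s + 6

16s^3 + 16s^2 + 16s + 6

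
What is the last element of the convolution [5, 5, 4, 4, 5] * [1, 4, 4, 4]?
Use y[k] = Σ_i a[i]·b[k-i] at k=7. y[7] = 5×4 = 20

20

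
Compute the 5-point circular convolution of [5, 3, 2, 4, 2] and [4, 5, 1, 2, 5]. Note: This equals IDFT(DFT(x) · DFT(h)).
Either evaluate y[k] = Σ_j x[j]·h[(k-j) mod 5] directly, or use IDFT(DFT(x) · DFT(h)). y[0] = 5×4 + 3×5 + 2×2 + 4×1 + 2×5 = 53; y[1] = 5×5 + 3×4 + 2×5 + 4×2 + 2×1 = 57; y[2] = 5×1 + 3×5 + 2×4 + 4×5 + 2×2 = 52; y[3] = 5×2 + 3×1 + 2×5 + 4×4 + 2×5 = 49; y[4] = 5×5 + 3×2 + 2×1 + 4×5 + 2×4 = 61. Result: [53, 57, 52, 49, 61]

[53, 57, 52, 49, 61]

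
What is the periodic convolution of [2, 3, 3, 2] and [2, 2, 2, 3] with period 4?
Use y[k] = Σ_j x[j]·h[(k-j) mod 4]. y[0] = 2×2 + 3×3 + 3×2 + 2×2 = 23; y[1] = 2×2 + 3×2 + 3×3 + 2×2 = 23; y[2] = 2×2 + 3×2 + 3×2 + 2×3 = 22; y[3] = 2×3 + 3×2 + 3×2 + 2×2 = 22. Result: [23, 23, 22, 22]

[23, 23, 22, 22]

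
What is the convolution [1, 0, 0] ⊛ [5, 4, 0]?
y[0] = 1×5 = 5; y[1] = 1×4 + 0×5 = 4; y[2] = 1×0 + 0×4 + 0×5 = 0; y[3] = 0×0 + 0×4 = 0; y[4] = 0×0 = 0

[5, 4, 0, 0, 0]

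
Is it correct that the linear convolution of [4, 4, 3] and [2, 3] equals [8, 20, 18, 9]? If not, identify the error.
Recompute linear convolution of [4, 4, 3] and [2, 3]: y[0] = 4×2 = 8; y[1] = 4×3 + 4×2 = 20; y[2] = 4×3 + 3×2 = 18; y[3] = 3×3 = 9 → [8, 20, 18, 9]. Given [8, 20, 18, 9] matches, so answer: Yes

Yes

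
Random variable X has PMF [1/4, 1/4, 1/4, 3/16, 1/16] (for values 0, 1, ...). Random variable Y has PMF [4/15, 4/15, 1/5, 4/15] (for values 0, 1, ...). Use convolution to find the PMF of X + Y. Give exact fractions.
P(X+Y=k) = Σ_i P(X=i)·P(Y=k-i) — a convolution of [1/4, 1/4, 1/4, 3/16, 1/16] and [4/15, 4/15, 1/5, 4/15]. P(X+Y=0) = (1/4)×(4/15) = 1/15; P(X+Y=1) = (1/4)×(4/15) + (1/4)×(4/15) = 1/15 + 1/15 = 2/15; P(X+Y=2) = (1/4)×(1/5) + (1/4)×(4/15) + (1/4)×(4/15) = 1/20 + 1/15 + 1/15 = 11/60; P(X+Y=3) = (1/4)×(4/15) + (1/4)×(1/5) + (1/4)×(4/15) + (3/16)×(4/15) = 1/15 + 1/20 + 1/15 + 1/20 = 7/30; P(X+Y=4) = (1/4)×(4/15) + (1/4)×(1/5) + (3/16)×(4/15) + (1/16)×(4/15) = 1/15 + 1/20 + 1/20 + 1/60 = 11/60; P(X+Y=5) = (1/4)×(4/15) + (3/16)×(1/5) + (1/16)×(4/15) = 1/15 + 3/80 + 1/60 = 29/240; P(X+Y=6) = (3/16)×(4/15) + (1/16)×(1/5) = 1/20 + 1/80 = 1/16; P(X+Y=7) = (1/16)×(4/15) = 1/60. PMF: [1/15, 2/15, 11/60, 7/30, 11/60, 29/240, 1/16, 1/60] (sums to 1 ✓)

[1/15, 2/15, 11/60, 7/30, 11/60, 29/240, 1/16, 1/60]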